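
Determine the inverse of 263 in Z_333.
176

gcd(263, 333) = 1, so the inverse exists.
Extended Euclidean algorithm on (333, 263):
333 = 1 × 263 + 70  ⟹  70 = (1)·333 + (-1)·263
263 = 3 × 70 + 53  ⟹  53 = (-3)·333 + (4)·263
70 = 1 × 53 + 17  ⟹  17 = (4)·333 + (-5)·263
53 = 3 × 17 + 2  ⟹  2 = (-15)·333 + (19)·263
17 = 8 × 2 + 1  ⟹  1 = (124)·333 + (-157)·263
So (-157)·263 ≡ 1 (mod 333), i.e. 263^(-1) ≡ -157 ≡ 176 (mod 333).
Check: 263 × 176 = 46288 ≡ 1 (mod 333)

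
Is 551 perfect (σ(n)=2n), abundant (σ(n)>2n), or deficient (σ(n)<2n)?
deficient

Proper divisors of 551: sum = 1 + 19 + 29 = 49
Since 49 < 551, 551 is deficient.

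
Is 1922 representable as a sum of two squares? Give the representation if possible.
31² + 31² (a=31, b=31)

Factorization: 1922 = 2 × 31^2
By Fermat: n is sum of two squares iff every prime p ≡ 3 (mod 4) appears to even power.
All primes ≡ 3 (mod 4) appear to even power.
Search a = 0, 1, 2, … for 1922 - a² a perfect square: first hit at a = 31: 1922 - 961 = 961 = 31².
1922 = 31² + 31² = 961 + 961 ✓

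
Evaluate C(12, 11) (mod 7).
5

Using Lucas' theorem:
Write n=12 and k=11 in base 7:
n in base 7: [1, 5]
k in base 7: [1, 4]
C(12,11) mod 7 = ∏ C(n_i, k_i) mod 7
Digit binomials (mod 7): C(1,1) = 1; C(5,4) = 5
Product: 1 × 5 = 5 ≡ 5 (mod 7)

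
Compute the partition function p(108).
483502844

p(n) counts ways to write n as a sum of positive integers (order ignored).
Euler's pentagonal recurrence: p(k) = p(k-1) + p(k-2) - p(k-5) - p(k-7) + p(k-12) + p(k-15) - ... (offsets j(3j∓1)/2, signs ++--, p(0)=1, p(<0)=0).
DP table for k = 0..107: p(0)=1, p(1)=1, p(2)=2, p(3)=3, p(4)=5, p(5)=7, p(6)=11, p(7)=15, p(8)=22, p(9)=30, p(10)=42, p(11)=56, p(12)=77, p(13)=101, p(14)=135, p(15)=176, p(16)=231, p(17)=297, p(18)=385, p(19)=490, p(20)=627, p(21)=792, p(22)=1002, p(23)=1255, p(24)=1575, p(25)=1958, p(26)=2436, p(27)=3010, p(28)=3718, p(29)=4565, p(30)=5604, p(31)=6842, p(32)=8349, p(33)=10143, p(34)=12310, p(35)=14883, p(36)=17977, p(37)=21637, p(38)=26015, p(39)=31185, p(40)=37338, p(41)=44583, p(42)=53174, p(43)=63261, p(44)=75175, p(45)=89134, p(46)=105558, p(47)=124754, p(48)=147273, p(49)=173525, p(50)=204226, p(51)=239943, p(52)=281589, p(53)=329931, p(54)=386155, p(55)=451276, p(56)=526823, p(57)=614154, p(58)=715220, p(59)=831820, p(60)=966467, p(61)=1121505, p(62)=1300156, p(63)=1505499, p(64)=1741630, p(65)=2012558, p(66)=2323520, p(67)=2679689, p(68)=3087735, p(69)=3554345, p(70)=4087968, p(71)=4697205, p(72)=5392783, p(73)=6185689, p(74)=7089500, p(75)=8118264, p(76)=9289091, p(77)=10619863, p(78)=12132164, p(79)=13848650, p(80)=15796476, p(81)=18004327, p(82)=20506255, p(83)=23338469, p(84)=26543660, p(85)=30167357, p(86)=34262962, p(87)=38887673, p(88)=44108109, p(89)=49995925, p(90)=56634173, p(91)=64112359, p(92)=72533807, p(93)=82010177, p(94)=92669720, p(95)=104651419, p(96)=118114304, p(97)=133230930, p(98)=150198136, p(99)=169229875, p(100)=190569292, p(101)=214481126, p(102)=241265379, p(103)=271248950, p(104)=304801365, p(105)=342325709, p(106)=384276336, p(107)=431149389.
Final step: p(108) = p(107) + p(106) - p(103) - p(101) + p(96) + p(93) - p(86) - p(82) + p(73) + p(68) - p(57) - p(51) + p(38) + p(31) - p(16) - p(8)
= 431149389 + 384276336 - 271248950 - 214481126 + 118114304 + 82010177 - 34262962 - 20506255 + 6185689 + 3087735 - 614154 - 239943 + 26015 + 6842 - 231 - 22
= 483502844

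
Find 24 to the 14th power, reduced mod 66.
60

Repeated squaring. Binary of 14 = 1110.
24^1 ≡ 24 (mod 66); 24^2 ≡ 48 (mod 66); 24^4 ≡ 60 (mod 66); 24^8 ≡ 36 (mod 66)
24^14 = 24^2 × 24^4 × 24^8 ≡ 60 (mod 66)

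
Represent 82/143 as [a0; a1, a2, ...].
[0; 1, 1, 2, 1, 9, 2]

Euclidean algorithm steps:
82 = 0 × 143 + 82
143 = 1 × 82 + 61
82 = 1 × 61 + 21
61 = 2 × 21 + 19
21 = 1 × 19 + 2
19 = 9 × 2 + 1
2 = 2 × 1 + 0
Continued fraction: [0; 1, 1, 2, 1, 9, 2]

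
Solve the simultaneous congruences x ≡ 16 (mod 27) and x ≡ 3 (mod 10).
43

Using Chinese Remainder Theorem:
M = 27 × 10 = 270
M1 = 10, M2 = 27
y1 = 10^(-1) mod 27 = 19
y2 = 27^(-1) mod 10 = 3
x = (16×10×19 + 3×27×3) mod 270 = 43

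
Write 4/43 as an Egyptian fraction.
1/11 + 1/473

Greedy algorithm:
4/43: ceiling(43/4) = 11, use 1/11
1/473: ceiling(473/1) = 473, use 1/473
Result: 4/43 = 1/11 + 1/473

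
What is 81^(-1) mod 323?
4

gcd(81, 323) = 1, so the inverse exists.
Extended Euclidean algorithm on (323, 81):
323 = 3 × 81 + 80  ⟹  80 = (1)·323 + (-3)·81
81 = 1 × 80 + 1  ⟹  1 = (-1)·323 + (4)·81
So (4)·81 ≡ 1 (mod 323), i.e. 81^(-1) ≡ 4 (mod 323).
Check: 81 × 4 = 324 ≡ 1 (mod 323)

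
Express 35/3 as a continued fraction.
[11; 1, 2]

Euclidean algorithm steps:
35 = 11 × 3 + 2
3 = 1 × 2 + 1
2 = 2 × 1 + 0
Continued fraction: [11; 1, 2]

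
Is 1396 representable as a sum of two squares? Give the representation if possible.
10² + 36² (a=10, b=36)

Factorization: 1396 = 2^2 × 349
By Fermat: n is sum of two squares iff every prime p ≡ 3 (mod 4) appears to even power.
All primes ≡ 3 (mod 4) appear to even power.
Search a = 0, 1, 2, … for 1396 - a² a perfect square: first hit at a = 10: 1396 - 100 = 1296 = 36².
1396 = 10² + 36² = 100 + 1296 ✓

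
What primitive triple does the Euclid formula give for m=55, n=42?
(1261, 4620, 4789)

Euclid's formula: a = m² - n², b = 2mn, c = m² + n²
m = 55, n = 42
a = 55² - 42² = 3025 - 1764 = 1261
b = 2 × 55 × 42 = 4620
c = 55² + 42² = 3025 + 1764 = 4789
Verification: 1261² + 4620² = 1590121 + 21344400 = 22934521 = 4789² ✓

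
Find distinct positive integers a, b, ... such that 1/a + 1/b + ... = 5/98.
1/20 + 1/980

Greedy algorithm:
5/98: ceiling(98/5) = 20, use 1/20
1/980: ceiling(980/1) = 980, use 1/980
Result: 5/98 = 1/20 + 1/980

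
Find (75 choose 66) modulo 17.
0

Using Lucas' theorem:
Write n=75 and k=66 in base 17:
n in base 17: [4, 7]
k in base 17: [3, 15]
C(75,66) mod 17 = ∏ C(n_i, k_i) mod 17
Digit binomials (mod 17): C(4,3) = 4; C(7,15) = 0 (k_i > n_i)
Product: 4 × 0 = 0 ≡ 0 (mod 17)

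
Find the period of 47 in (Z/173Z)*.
43

173 is prime, so ord(47) divides φ(173) = 172.
Divisors of 172: 1, 2, 4, 43, 86, 172.
Repeated squaring: 47^1 ≡ 47, 47^2 ≡ 133, 47^4 ≡ 43, 47^8 ≡ 119, 47^16 ≡ 148, 47^32 ≡ 106, 47^64 ≡ 164, 47^128 ≡ 81 (mod 173).
Test 47^d mod 173 for each divisor d in increasing order:
47^1 ≡ 47
47^2 ≡ 133
47^4 ≡ 43
47^43 = 47^32·47^8·47^2·47^1 ≡ 1  ← first divisor giving 1
The order is 43.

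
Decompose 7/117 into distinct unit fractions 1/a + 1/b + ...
1/17 + 1/995 + 1/1979055

Greedy algorithm:
7/117: ceiling(117/7) = 17, use 1/17
2/1989: ceiling(1989/2) = 995, use 1/995
1/1979055: ceiling(1979055/1) = 1979055, use 1/1979055
Result: 7/117 = 1/17 + 1/995 + 1/1979055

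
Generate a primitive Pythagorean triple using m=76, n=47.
(3567, 7144, 7985)

Euclid's formula: a = m² - n², b = 2mn, c = m² + n²
m = 76, n = 47
a = 76² - 47² = 5776 - 2209 = 3567
b = 2 × 76 × 47 = 7144
c = 76² + 47² = 5776 + 2209 = 7985
Verification: 3567² + 7144² = 12723489 + 51036736 = 63760225 = 7985² ✓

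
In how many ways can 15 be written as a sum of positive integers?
176

p(n) counts ways to write n as a sum of positive integers (order ignored).
Euler's pentagonal recurrence: p(k) = p(k-1) + p(k-2) - p(k-5) - p(k-7) + p(k-12) + p(k-15) - ... (offsets j(3j∓1)/2, signs ++--, p(0)=1, p(<0)=0).
DP table for k = 0..14: p(0)=1, p(1)=1, p(2)=2, p(3)=3, p(4)=5, p(5)=7, p(6)=11, p(7)=15, p(8)=22, p(9)=30, p(10)=42, p(11)=56, p(12)=77, p(13)=101, p(14)=135.
Final step: p(15) = p(14) + p(13) - p(10) - p(8) + p(3) + p(0)
= 135 + 101 - 42 - 22 + 3 + 1
= 176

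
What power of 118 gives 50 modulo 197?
107

Baby-step giant-step with step n = ⌈√197⌉ = 15.
Baby steps 118^j mod 197 (j:value) for j=0..14: 0:1, 1:118, 2:134, 3:52, 4:29, 5:73, 6:143, 7:129, 8:53, 9:147, 10:10, 11:195, 12:158, 13:126, 14:93.
Giant-step multiplier: 118^(-15) ≡ 118^(196-15) = 118^181 ≡ 180 (mod 197).
Giant steps γ_i = 50·180^i mod 197: γ_0=50, γ_1=135, γ_2=69, γ_3=9, γ_4=44, γ_5=40, γ_6=108, γ_7=134 (in table at j=2).
x = i·n + j = 7·15 + 2 = 107.
Check: 118^107 ≡ 50 (mod 197).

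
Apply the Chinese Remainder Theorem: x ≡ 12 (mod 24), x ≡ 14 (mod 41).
588

Using Chinese Remainder Theorem:
M = 24 × 41 = 984
M1 = 41, M2 = 24
y1 = 41^(-1) mod 24 = 17
y2 = 24^(-1) mod 41 = 12
x = (12×41×17 + 14×24×12) mod 984 = 588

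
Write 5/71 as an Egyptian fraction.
1/15 + 1/267 + 1/94785

Greedy algorithm:
5/71: ceiling(71/5) = 15, use 1/15
4/1065: ceiling(1065/4) = 267, use 1/267
1/94785: ceiling(94785/1) = 94785, use 1/94785
Result: 5/71 = 1/15 + 1/267 + 1/94785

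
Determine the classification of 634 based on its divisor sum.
deficient

Proper divisors of 634: sum = 1 + 2 + 317 = 320
Since 320 < 634, 634 is deficient.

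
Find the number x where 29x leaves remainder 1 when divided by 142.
49

gcd(29, 142) = 1, so the inverse exists.
Extended Euclidean algorithm on (142, 29):
142 = 4 × 29 + 26  ⟹  26 = (1)·142 + (-4)·29
29 = 1 × 26 + 3  ⟹  3 = (-1)·142 + (5)·29
26 = 8 × 3 + 2  ⟹  2 = (9)·142 + (-44)·29
3 = 1 × 2 + 1  ⟹  1 = (-10)·142 + (49)·29
So (49)·29 ≡ 1 (mod 142), i.e. 29^(-1) ≡ 49 (mod 142).
Check: 29 × 49 = 1421 ≡ 1 (mod 142)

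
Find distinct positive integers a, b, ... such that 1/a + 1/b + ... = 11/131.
1/12 + 1/1572

Greedy algorithm:
11/131: ceiling(131/11) = 12, use 1/12
1/1572: ceiling(1572/1) = 1572, use 1/1572
Result: 11/131 = 1/12 + 1/1572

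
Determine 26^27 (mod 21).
20

Repeated squaring. Binary of 27 = 11011.
26^1 ≡ 5 (mod 21); 26^2 ≡ 4 (mod 21); 26^4 ≡ 16 (mod 21); 26^8 ≡ 4 (mod 21); 26^16 ≡ 16 (mod 21)
26^27 = 26^1 × 26^2 × 26^8 × 26^16 ≡ 20 (mod 21)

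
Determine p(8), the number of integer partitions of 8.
22

p(n) counts ways to write n as a sum of positive integers (order ignored).
Examples: 8; 7 + 1; 6 + 2; 6 + 1 + 1; 5 + 3; ... (22 total)
p(8) = 22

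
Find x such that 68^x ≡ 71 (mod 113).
49

Baby-step giant-step with step n = ⌈√113⌉ = 11.
Baby steps 68^j mod 113 (j:value) for j=0..10: 0:1, 1:68, 2:104, 3:66, 4:81, 5:84, 6:62, 7:35, 8:7, 9:24, 10:50.
Giant-step multiplier: 68^(-11) ≡ 68^(112-11) = 68^101 ≡ 34 (mod 113).
Giant steps γ_i = 71·34^i mod 113: γ_0=71, γ_1=41, γ_2=38, γ_3=49, γ_4=84 (in table at j=5).
x = i·n + j = 4·11 + 5 = 49.
Check: 68^49 ≡ 71 (mod 113).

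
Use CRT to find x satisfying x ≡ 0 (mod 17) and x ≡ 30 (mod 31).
340

Using Chinese Remainder Theorem:
M = 17 × 31 = 527
M1 = 31, M2 = 17
y1 = 31^(-1) mod 17 = 11
y2 = 17^(-1) mod 31 = 11
x = (0×31×11 + 30×17×11) mod 527 = 340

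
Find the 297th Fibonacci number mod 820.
162

Matrix identity: Q^n = [[F_(n+1), F_n], [F_n, F_(n-1)]] with Q = [[1,1],[1,0]].
n = 297 = 100101001₂. Square-and-multiply, entries mod 820:
Q^1 = [[1,1],[1,0]]
Q^2 = (Q^1)² = [[2,1],[1,1]]
Q^4 = (Q^2)² = [[5,3],[3,2]]
Q^9 = (Q^4)²·Q = [[55,34],[34,21]]
Q^18 = (Q^9)² = [[81,124],[124,777]]
Q^37 = (Q^18)²·Q = [[409,617],[617,612]]
Q^74 = (Q^37)² = [[210,197],[197,13]]
Q^148 = (Q^74)² = [[89,471],[471,438]]
Q^297 = (Q^148)²·Q = [[739,162],[162,577]]
F_297 mod 820 = Q^297[0][1] = 162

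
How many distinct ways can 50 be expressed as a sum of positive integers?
204226

p(n) counts ways to write n as a sum of positive integers (order ignored).
Euler's pentagonal recurrence: p(k) = p(k-1) + p(k-2) - p(k-5) - p(k-7) + p(k-12) + p(k-15) - ... (offsets j(3j∓1)/2, signs ++--, p(0)=1, p(<0)=0).
DP table for k = 0..49: p(0)=1, p(1)=1, p(2)=2, p(3)=3, p(4)=5, p(5)=7, p(6)=11, p(7)=15, p(8)=22, p(9)=30, p(10)=42, p(11)=56, p(12)=77, p(13)=101, p(14)=135, p(15)=176, p(16)=231, p(17)=297, p(18)=385, p(19)=490, p(20)=627, p(21)=792, p(22)=1002, p(23)=1255, p(24)=1575, p(25)=1958, p(26)=2436, p(27)=3010, p(28)=3718, p(29)=4565, p(30)=5604, p(31)=6842, p(32)=8349, p(33)=10143, p(34)=12310, p(35)=14883, p(36)=17977, p(37)=21637, p(38)=26015, p(39)=31185, p(40)=37338, p(41)=44583, p(42)=53174, p(43)=63261, p(44)=75175, p(45)=89134, p(46)=105558, p(47)=124754, p(48)=147273, p(49)=173525.
Final step: p(50) = p(49) + p(48) - p(45) - p(43) + p(38) + p(35) - p(28) - p(24) + p(15) + p(10)
= 173525 + 147273 - 89134 - 63261 + 26015 + 14883 - 3718 - 1575 + 176 + 42
= 204226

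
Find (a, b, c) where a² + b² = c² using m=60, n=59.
(119, 7080, 7081)

Euclid's formula: a = m² - n², b = 2mn, c = m² + n²
m = 60, n = 59
a = 60² - 59² = 3600 - 3481 = 119
b = 2 × 60 × 59 = 7080
c = 60² + 59² = 3600 + 3481 = 7081
Verification: 119² + 7080² = 14161 + 50126400 = 50140561 = 7081² ✓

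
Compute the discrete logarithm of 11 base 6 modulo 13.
11

Baby-step giant-step with step n = ⌈√13⌉ = 4.
Baby steps 6^j mod 13 (j:value) for j=0..3: 0:1, 1:6, 2:10, 3:8.
Giant-step multiplier: 6^(-4) ≡ 6^(12-4) = 6^8 ≡ 3 (mod 13).
Giant steps γ_i = 11·3^i mod 13: γ_0=11, γ_1=7, γ_2=8 (in table at j=3).
x = i·n + j = 2·4 + 3 = 11.
Check: 6^11 ≡ 11 (mod 13).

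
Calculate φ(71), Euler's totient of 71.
70

71 = 71
φ(n) = n × ∏(1 - 1/p) for each prime p dividing n
φ(71) = 71 × (1 - 1/71) = 70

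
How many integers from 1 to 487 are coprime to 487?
486

487 = 487
φ(n) = n × ∏(1 - 1/p) for each prime p dividing n
φ(487) = 487 × (1 - 1/487) = 486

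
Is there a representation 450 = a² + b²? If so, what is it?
3² + 21² (a=3, b=21)

Factorization: 450 = 2 × 3^2 × 5^2
By Fermat: n is sum of two squares iff every prime p ≡ 3 (mod 4) appears to even power.
All primes ≡ 3 (mod 4) appear to even power.
Search a = 0, 1, 2, … for 450 - a² a perfect square: first hit at a = 3: 450 - 9 = 441 = 21².
450 = 3² + 21² = 9 + 441 ✓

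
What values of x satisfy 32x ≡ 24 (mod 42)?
x ≡ 6 (mod 21)

gcd(32, 42) = 2, which divides 24, so solutions exist.
Divide through by 2: 16x ≡ 12 (mod 21).
Find 16^(-1) mod 21 by the extended Euclidean algorithm:
21 = 1 × 16 + 5  ⟹  5 = (1)·21 + (-1)·16
16 = 3 × 5 + 1  ⟹  1 = (-3)·21 + (4)·16
So (4)·16 ≡ 1 (mod 21), i.e. 16^(-1) ≡ 4 (mod 21).
x ≡ 4 × 12 = 48 ≡ 6 (mod 21).
Check: 32 × 6 = 192 ≡ 24 (mod 42).
x ≡ 6 (mod 21), giving 2 solutions mod 42.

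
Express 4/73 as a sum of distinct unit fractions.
1/19 + 1/463 + 1/321091 + 1/206198539471

Greedy algorithm:
4/73: ceiling(73/4) = 19, use 1/19
3/1387: ceiling(1387/3) = 463, use 1/463
2/642181: ceiling(642181/2) = 321091, use 1/321091
1/206198539471: ceiling(206198539471/1) = 206198539471, use 1/206198539471
Result: 4/73 = 1/19 + 1/463 + 1/321091 + 1/206198539471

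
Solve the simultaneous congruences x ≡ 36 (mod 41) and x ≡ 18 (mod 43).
405

Using Chinese Remainder Theorem:
M = 41 × 43 = 1763
M1 = 43, M2 = 41
y1 = 43^(-1) mod 41 = 21
y2 = 41^(-1) mod 43 = 21
x = (36×43×21 + 18×41×21) mod 1763 = 405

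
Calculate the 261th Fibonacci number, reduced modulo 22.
12

Matrix identity: Q^n = [[F_(n+1), F_n], [F_n, F_(n-1)]] with Q = [[1,1],[1,0]].
n = 261 = 100000101₂. Square-and-multiply, entries mod 22:
Q^1 = [[1,1],[1,0]]
Q^2 = (Q^1)² = [[2,1],[1,1]]
Q^4 = (Q^2)² = [[5,3],[3,2]]
Q^8 = (Q^4)² = [[12,21],[21,13]]
Q^16 = (Q^8)² = [[13,19],[19,16]]
Q^32 = (Q^16)² = [[2,1],[1,1]]
Q^65 = (Q^32)²·Q = [[8,5],[5,3]]
Q^130 = (Q^65)² = [[1,11],[11,12]]
Q^261 = (Q^130)²·Q = [[1,12],[12,11]]
F_261 mod 22 = Q^261[0][1] = 12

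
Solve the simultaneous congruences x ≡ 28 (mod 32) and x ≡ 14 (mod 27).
284

Using Chinese Remainder Theorem:
M = 32 × 27 = 864
M1 = 27, M2 = 32
y1 = 27^(-1) mod 32 = 19
y2 = 32^(-1) mod 27 = 11
x = (28×27×19 + 14×32×11) mod 864 = 284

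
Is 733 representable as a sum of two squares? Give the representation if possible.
2² + 27² (a=2, b=27)

Factorization: 733 = 733
By Fermat: n is sum of two squares iff every prime p ≡ 3 (mod 4) appears to even power.
All primes ≡ 3 (mod 4) appear to even power.
Search a = 0, 1, 2, … for 733 - a² a perfect square: first hit at a = 2: 733 - 4 = 729 = 27².
733 = 2² + 27² = 4 + 729 ✓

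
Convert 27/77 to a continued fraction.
[0; 2, 1, 5, 1, 3]

Euclidean algorithm steps:
27 = 0 × 77 + 27
77 = 2 × 27 + 23
27 = 1 × 23 + 4
23 = 5 × 4 + 3
4 = 1 × 3 + 1
3 = 3 × 1 + 0
Continued fraction: [0; 2, 1, 5, 1, 3]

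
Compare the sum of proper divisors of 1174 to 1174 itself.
deficient

Proper divisors of 1174: sum = 1 + 2 + 587 = 590
Since 590 < 1174, 1174 is deficient.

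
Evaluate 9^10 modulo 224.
177

Repeated squaring. Binary of 10 = 1010.
9^1 ≡ 9 (mod 224); 9^2 ≡ 81 (mod 224); 9^4 ≡ 65 (mod 224); 9^8 ≡ 193 (mod 224)
9^10 = 9^2 × 9^8 ≡ 177 (mod 224)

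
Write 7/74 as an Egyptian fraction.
1/11 + 1/272 + 1/110704

Greedy algorithm:
7/74: ceiling(74/7) = 11, use 1/11
3/814: ceiling(814/3) = 272, use 1/272
1/110704: ceiling(110704/1) = 110704, use 1/110704
Result: 7/74 = 1/11 + 1/272 + 1/110704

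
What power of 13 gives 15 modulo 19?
13

Baby-step giant-step with step n = ⌈√19⌉ = 5.
Baby steps 13^j mod 19 (j:value) for j=0..4: 0:1, 1:13, 2:17, 3:12, 4:4.
Giant-step multiplier: 13^(-5) ≡ 13^(18-5) = 13^13 ≡ 15 (mod 19).
Giant steps γ_i = 15·15^i mod 19: γ_0=15, γ_1=16, γ_2=12 (in table at j=3).
x = i·n + j = 2·5 + 3 = 13.
Check: 13^13 ≡ 15 (mod 19).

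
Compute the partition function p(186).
1171432692373

p(n) counts ways to write n as a sum of positive integers (order ignored).
Euler's pentagonal recurrence: p(k) = p(k-1) + p(k-2) - p(k-5) - p(k-7) + p(k-12) + p(k-15) - ... (offsets j(3j∓1)/2, signs ++--, p(0)=1, p(<0)=0).
DP table for k = 0..185: p(0)=1, p(1)=1, p(2)=2, p(3)=3, p(4)=5, p(5)=7, p(6)=11, p(7)=15, p(8)=22, p(9)=30, p(10)=42, p(11)=56, p(12)=77, p(13)=101, p(14)=135, p(15)=176, p(16)=231, p(17)=297, p(18)=385, p(19)=490, p(20)=627, p(21)=792, p(22)=1002, p(23)=1255, p(24)=1575, p(25)=1958, p(26)=2436, p(27)=3010, p(28)=3718, p(29)=4565, p(30)=5604, p(31)=6842, p(32)=8349, p(33)=10143, p(34)=12310, p(35)=14883, p(36)=17977, p(37)=21637, p(38)=26015, p(39)=31185, p(40)=37338, p(41)=44583, p(42)=53174, p(43)=63261, p(44)=75175, p(45)=89134, p(46)=105558, p(47)=124754, p(48)=147273, p(49)=173525, p(50)=204226, p(51)=239943, p(52)=281589, p(53)=329931, p(54)=386155, p(55)=451276, p(56)=526823, p(57)=614154, p(58)=715220, p(59)=831820, p(60)=966467, p(61)=1121505, p(62)=1300156, p(63)=1505499, p(64)=1741630, p(65)=2012558, p(66)=2323520, p(67)=2679689, p(68)=3087735, p(69)=3554345, p(70)=4087968, p(71)=4697205, p(72)=5392783, p(73)=6185689, p(74)=7089500, p(75)=8118264, p(76)=9289091, p(77)=10619863, p(78)=12132164, p(79)=13848650, p(80)=15796476, p(81)=18004327, p(82)=20506255, p(83)=23338469, p(84)=26543660, p(85)=30167357, p(86)=34262962, p(87)=38887673, p(88)=44108109, p(89)=49995925, p(90)=56634173, p(91)=64112359, p(92)=72533807, p(93)=82010177, p(94)=92669720, p(95)=104651419, p(96)=118114304, p(97)=133230930, p(98)=150198136, p(99)=169229875, p(100)=190569292, p(101)=214481126, p(102)=241265379, p(103)=271248950, p(104)=304801365, p(105)=342325709, p(106)=384276336, p(107)=431149389, p(108)=483502844, p(109)=541946240, p(110)=607163746, p(111)=679903203, p(112)=761002156, p(113)=851376628, p(114)=952050665, p(115)=1064144451, p(116)=1188908248, p(117)=1327710076, p(118)=1482074143, p(119)=1653668665, p(120)=1844349560, p(121)=2056148051, p(122)=2291320912, p(123)=2552338241, p(124)=2841940500, p(125)=3163127352, p(126)=3519222692, p(127)=3913864295, p(128)=4351078600, p(129)=4835271870, p(130)=5371315400, p(131)=5964539504, p(132)=6620830889, p(133)=7346629512, p(134)=8149040695, p(135)=9035836076, p(136)=10015581680, p(137)=11097645016, p(138)=12292341831, p(139)=13610949895, p(140)=15065878135, p(141)=16670689208, p(142)=18440293320, p(143)=20390982757, p(144)=22540654445, p(145)=24908858009, p(146)=27517052599, p(147)=30388671978, p(148)=33549419497, p(149)=37027355200, p(150)=40853235313, p(151)=45060624582, p(152)=49686288421, p(153)=54770336324, p(154)=60356673280, p(155)=66493182097, p(156)=73232243759, p(157)=80630964769, p(158)=88751778802, p(159)=97662728555, p(160)=107438159466, p(161)=118159068427, p(162)=129913904637, p(163)=142798995930, p(164)=156919475295, p(165)=172389800255, p(166)=189334822579, p(167)=207890420102, p(168)=228204732751, p(169)=250438925115, p(170)=274768617130, p(171)=301384802048, p(172)=330495499613, p(173)=362326859895, p(174)=397125074750, p(175)=435157697830, p(176)=476715857290, p(177)=522115831195, p(178)=571701605655, p(179)=625846753120, p(180)=684957390936, p(181)=749474411781, p(182)=819876908323, p(183)=896684817527, p(184)=980462880430, p(185)=1071823774337.
Final step: p(186) = p(185) + p(184) - p(181) - p(179) + p(174) + p(171) - p(164) - p(160) + p(151) + p(146) - p(135) - p(129) + p(116) + p(109) - p(94) - p(86) + p(69) + p(60) - p(41) - p(31) + p(10)
= 1071823774337 + 980462880430 - 749474411781 - 625846753120 + 397125074750 + 301384802048 - 156919475295 - 107438159466 + 45060624582 + 27517052599 - 9035836076 - 4835271870 + 1188908248 + 541946240 - 92669720 - 34262962 + 3554345 + 966467 - 44583 - 6842 + 42
= 1171432692373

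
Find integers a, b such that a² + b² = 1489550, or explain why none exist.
Not possible

Factorization: 1489550 = 2 × 5^2 × 31^3
By Fermat: n is sum of two squares iff every prime p ≡ 3 (mod 4) appears to even power.
Prime(s) ≡ 3 (mod 4) with odd exponent: [(31, 3)]
Therefore 1489550 cannot be expressed as a² + b².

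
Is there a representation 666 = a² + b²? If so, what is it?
15² + 21² (a=15, b=21)

Factorization: 666 = 2 × 3^2 × 37
By Fermat: n is sum of two squares iff every prime p ≡ 3 (mod 4) appears to even power.
All primes ≡ 3 (mod 4) appear to even power.
Search a = 0, 1, 2, … for 666 - a² a perfect square: first hit at a = 15: 666 - 225 = 441 = 21².
666 = 15² + 21² = 225 + 441 ✓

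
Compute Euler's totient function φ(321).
212

321 = 3 × 107
φ(n) = n × ∏(1 - 1/p) for each prime p dividing n
φ(321) = 321 × (1 - 1/3) × (1 - 1/107) = 212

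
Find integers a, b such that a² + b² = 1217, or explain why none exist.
16² + 31² (a=16, b=31)

Factorization: 1217 = 1217
By Fermat: n is sum of two squares iff every prime p ≡ 3 (mod 4) appears to even power.
All primes ≡ 3 (mod 4) appear to even power.
Search a = 0, 1, 2, … for 1217 - a² a perfect square: first hit at a = 16: 1217 - 256 = 961 = 31².
1217 = 16² + 31² = 256 + 961 ✓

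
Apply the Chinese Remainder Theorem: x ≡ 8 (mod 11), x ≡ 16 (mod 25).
41

Using Chinese Remainder Theorem:
M = 11 × 25 = 275
M1 = 25, M2 = 11
y1 = 25^(-1) mod 11 = 4
y2 = 11^(-1) mod 25 = 16
x = (8×25×4 + 16×11×16) mod 275 = 41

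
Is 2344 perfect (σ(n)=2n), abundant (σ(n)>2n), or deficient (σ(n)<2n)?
deficient

Proper divisors of 2344: sum = 1 + 2 + 4 + 8 + 293 + 586 + 1172 = 2066
Since 2066 < 2344, 2344 is deficient.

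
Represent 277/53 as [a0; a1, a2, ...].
[5; 4, 2, 2, 2]

Euclidean algorithm steps:
277 = 5 × 53 + 12
53 = 4 × 12 + 5
12 = 2 × 5 + 2
5 = 2 × 2 + 1
2 = 2 × 1 + 0
Continued fraction: [5; 4, 2, 2, 2]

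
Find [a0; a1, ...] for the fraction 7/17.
[0; 2, 2, 3]

Euclidean algorithm steps:
7 = 0 × 17 + 7
17 = 2 × 7 + 3
7 = 2 × 3 + 1
3 = 3 × 1 + 0
Continued fraction: [0; 2, 2, 3]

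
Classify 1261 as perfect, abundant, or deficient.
deficient

Proper divisors of 1261: sum = 1 + 13 + 97 = 111
Since 111 < 1261, 1261 is deficient.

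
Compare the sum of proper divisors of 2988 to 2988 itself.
abundant

Proper divisors of 2988: sum = 1 + 2 + 3 + 4 + 6 + 9 + 12 + 18 + ... + 498 + 747 + 996 + 1494 (17 divisors) = 4656
Since 4656 > 2988, 2988 is abundant.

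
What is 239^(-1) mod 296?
135

gcd(239, 296) = 1, so the inverse exists.
Extended Euclidean algorithm on (296, 239):
296 = 1 × 239 + 57  ⟹  57 = (1)·296 + (-1)·239
239 = 4 × 57 + 11  ⟹  11 = (-4)·296 + (5)·239
57 = 5 × 11 + 2  ⟹  2 = (21)·296 + (-26)·239
11 = 5 × 2 + 1  ⟹  1 = (-109)·296 + (135)·239
So (135)·239 ≡ 1 (mod 296), i.e. 239^(-1) ≡ 135 (mod 296).
Check: 239 × 135 = 32265 ≡ 1 (mod 296)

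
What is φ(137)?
136

137 = 137
φ(n) = n × ∏(1 - 1/p) for each prime p dividing n
φ(137) = 137 × (1 - 1/137) = 136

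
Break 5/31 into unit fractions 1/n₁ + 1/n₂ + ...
1/7 + 1/55 + 1/3979 + 1/23744683 + 1/1127619917796295

Greedy algorithm:
5/31: ceiling(31/5) = 7, use 1/7
4/217: ceiling(217/4) = 55, use 1/55
3/11935: ceiling(11935/3) = 3979, use 1/3979
2/47489365: ceiling(47489365/2) = 23744683, use 1/23744683
1/1127619917796295: ceiling(1127619917796295/1) = 1127619917796295, use 1/1127619917796295
Result: 5/31 = 1/7 + 1/55 + 1/3979 + 1/23744683 + 1/1127619917796295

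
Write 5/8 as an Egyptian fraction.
1/2 + 1/8

Greedy algorithm:
5/8: ceiling(8/5) = 2, use 1/2
1/8: ceiling(8/1) = 8, use 1/8
Result: 5/8 = 1/2 + 1/8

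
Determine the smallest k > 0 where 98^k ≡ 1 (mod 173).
172

173 is prime, so ord(98) divides φ(173) = 172.
Divisors of 172: 1, 2, 4, 43, 86, 172.
Repeated squaring: 98^1 ≡ 98, 98^2 ≡ 89, 98^4 ≡ 136, 98^8 ≡ 158, 98^16 ≡ 52, 98^32 ≡ 109, 98^64 ≡ 117, 98^128 ≡ 22 (mod 173).
Test 98^d mod 173 for each divisor d in increasing order:
98^1 ≡ 98
98^2 ≡ 89
98^4 ≡ 136
98^43 = 98^32·98^8·98^2·98^1 ≡ 93
98^86 = 98^64·98^16·98^4·98^2 ≡ 172
98^172 = 98^128·98^32·98^8·98^4 ≡ 1  ← first divisor giving 1
The order is 172.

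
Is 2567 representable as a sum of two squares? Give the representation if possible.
Not possible

Factorization: 2567 = 17 × 151
By Fermat: n is sum of two squares iff every prime p ≡ 3 (mod 4) appears to even power.
Prime(s) ≡ 3 (mod 4) with odd exponent: [(151, 1)]
Therefore 2567 cannot be expressed as a² + b².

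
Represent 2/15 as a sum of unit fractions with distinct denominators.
1/8 + 1/120

Greedy algorithm:
2/15: ceiling(15/2) = 8, use 1/8
1/120: ceiling(120/1) = 120, use 1/120
Result: 2/15 = 1/8 + 1/120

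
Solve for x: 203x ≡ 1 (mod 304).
3

gcd(203, 304) = 1, so the inverse exists.
Extended Euclidean algorithm on (304, 203):
304 = 1 × 203 + 101  ⟹  101 = (1)·304 + (-1)·203
203 = 2 × 101 + 1  ⟹  1 = (-2)·304 + (3)·203
So (3)·203 ≡ 1 (mod 304), i.e. 203^(-1) ≡ 3 (mod 304).
Check: 203 × 3 = 609 ≡ 1 (mod 304)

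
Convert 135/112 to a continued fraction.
[1; 4, 1, 6, 1, 2]

Euclidean algorithm steps:
135 = 1 × 112 + 23
112 = 4 × 23 + 20
23 = 1 × 20 + 3
20 = 6 × 3 + 2
3 = 1 × 2 + 1
2 = 2 × 1 + 0
Continued fraction: [1; 4, 1, 6, 1, 2]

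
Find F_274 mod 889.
806

Matrix identity: Q^n = [[F_(n+1), F_n], [F_n, F_(n-1)]] with Q = [[1,1],[1,0]].
n = 274 = 100010010₂. Square-and-multiply, entries mod 889:
Q^1 = [[1,1],[1,0]]
Q^2 = (Q^1)² = [[2,1],[1,1]]
Q^4 = (Q^2)² = [[5,3],[3,2]]
Q^8 = (Q^4)² = [[34,21],[21,13]]
Q^17 = (Q^8)²·Q = [[806,708],[708,98]]
Q^34 = (Q^17)² = [[534,841],[841,582]]
Q^68 = (Q^34)² = [[313,661],[661,541]]
Q^137 = (Q^68)²·Q = [[580,601],[601,868]]
Q^274 = (Q^137)² = [[625,806],[806,708]]
F_274 mod 889 = Q^274[0][1] = 806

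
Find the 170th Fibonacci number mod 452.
437

Matrix identity: Q^n = [[F_(n+1), F_n], [F_n, F_(n-1)]] with Q = [[1,1],[1,0]].
n = 170 = 10101010₂. Square-and-multiply, entries mod 452:
Q^1 = [[1,1],[1,0]]
Q^2 = (Q^1)² = [[2,1],[1,1]]
Q^5 = (Q^2)²·Q = [[8,5],[5,3]]
Q^10 = (Q^5)² = [[89,55],[55,34]]
Q^21 = (Q^10)²·Q = [[83,98],[98,437]]
Q^42 = (Q^21)² = [[221,336],[336,337]]
Q^85 = (Q^42)²·Q = [[281,373],[373,360]]
Q^170 = (Q^85)² = [[226,437],[437,241]]
F_170 mod 452 = Q^170[0][1] = 437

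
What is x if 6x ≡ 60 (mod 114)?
x ≡ 10 (mod 19)

gcd(6, 114) = 6, which divides 60, so solutions exist.
Divide through by 6: x ≡ 10 (mod 19).
The coefficient of x is now 1, so x ≡ 10 (mod 19).
Check: 6 × 10 = 60 ≡ 60 (mod 114).
x ≡ 10 (mod 19), giving 6 solutions mod 114.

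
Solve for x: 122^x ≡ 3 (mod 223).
43

Baby-step giant-step with step n = ⌈√223⌉ = 15.
Baby steps 122^j mod 223 (j:value) for j=0..14: 0:1, 1:122, 2:166, 3:182, 4:127, 5:107, 6:120, 7:145, 8:73, 9:209, 10:76, 11:129, 12:128, 13:6, 14:63.
Giant-step multiplier: 122^(-15) ≡ 122^(222-15) = 122^207 ≡ 208 (mod 223).
Giant steps γ_i = 3·208^i mod 223: γ_0=3, γ_1=178, γ_2=6 (in table at j=13).
x = i·n + j = 2·15 + 13 = 43.
Check: 122^43 ≡ 3 (mod 223).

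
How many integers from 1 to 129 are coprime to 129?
84

129 = 3 × 43
φ(n) = n × ∏(1 - 1/p) for each prime p dividing n
φ(129) = 129 × (1 - 1/3) × (1 - 1/43) = 84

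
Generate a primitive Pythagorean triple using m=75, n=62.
(1781, 9300, 9469)

Euclid's formula: a = m² - n², b = 2mn, c = m² + n²
m = 75, n = 62
a = 75² - 62² = 5625 - 3844 = 1781
b = 2 × 75 × 62 = 9300
c = 75² + 62² = 5625 + 3844 = 9469
Verification: 1781² + 9300² = 3171961 + 86490000 = 89661961 = 9469² ✓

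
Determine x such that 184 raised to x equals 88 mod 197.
64

Baby-step giant-step with step n = ⌈√197⌉ = 15.
Baby steps 184^j mod 197 (j:value) for j=0..14: 0:1, 1:184, 2:169, 3:167, 4:193, 5:52, 6:112, 7:120, 8:16, 9:186, 10:143, 11:111, 12:133, 13:44, 14:19.
Giant-step multiplier: 184^(-15) ≡ 184^(196-15) = 184^181 ≡ 130 (mod 197).
Giant steps γ_i = 88·130^i mod 197: γ_0=88, γ_1=14, γ_2=47, γ_3=3, γ_4=193 (in table at j=4).
x = i·n + j = 4·15 + 4 = 64.
Check: 184^64 ≡ 88 (mod 197).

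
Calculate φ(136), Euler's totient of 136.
64

136 = 2^3 × 17
φ(n) = n × ∏(1 - 1/p) for each prime p dividing n
φ(136) = 136 × (1 - 1/2) × (1 - 1/17) = 64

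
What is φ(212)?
104

212 = 2^2 × 53
φ(n) = n × ∏(1 - 1/p) for each prime p dividing n
φ(212) = 212 × (1 - 1/2) × (1 - 1/53) = 104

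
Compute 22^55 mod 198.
22

Repeated squaring. Binary of 55 = 110111.
22^1 ≡ 22 (mod 198); 22^2 ≡ 88 (mod 198); 22^4 ≡ 22 (mod 198); 22^8 ≡ 88 (mod 198); 22^16 ≡ 22 (mod 198); 22^32 ≡ 88 (mod 198)
22^55 = 22^1 × 22^2 × 22^4 × 22^16 × 22^32 ≡ 22 (mod 198)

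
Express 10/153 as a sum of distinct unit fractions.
1/16 + 1/350 + 1/428400

Greedy algorithm:
10/153: ceiling(153/10) = 16, use 1/16
7/2448: ceiling(2448/7) = 350, use 1/350
1/428400: ceiling(428400/1) = 428400, use 1/428400
Result: 10/153 = 1/16 + 1/350 + 1/428400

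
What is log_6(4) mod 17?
4

Baby-step giant-step with step n = ⌈√17⌉ = 5.
Baby steps 6^j mod 17 (j:value) for j=0..4: 0:1, 1:6, 2:2, 3:12, 4:4.
h = 4 is already in the table at j=4, so x = 4.
Check: 6^4 ≡ 4 (mod 17).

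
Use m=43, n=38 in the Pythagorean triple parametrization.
(405, 3268, 3293)

Euclid's formula: a = m² - n², b = 2mn, c = m² + n²
m = 43, n = 38
a = 43² - 38² = 1849 - 1444 = 405
b = 2 × 43 × 38 = 3268
c = 43² + 38² = 1849 + 1444 = 3293
Verification: 405² + 3268² = 164025 + 10679824 = 10843849 = 3293² ✓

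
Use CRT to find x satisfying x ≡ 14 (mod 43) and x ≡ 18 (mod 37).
573

Using Chinese Remainder Theorem:
M = 43 × 37 = 1591
M1 = 37, M2 = 43
y1 = 37^(-1) mod 43 = 7
y2 = 43^(-1) mod 37 = 31
x = (14×37×7 + 18×43×31) mod 1591 = 573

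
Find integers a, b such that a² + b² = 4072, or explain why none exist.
34² + 54² (a=34, b=54)

Factorization: 4072 = 2^3 × 509
By Fermat: n is sum of two squares iff every prime p ≡ 3 (mod 4) appears to even power.
All primes ≡ 3 (mod 4) appear to even power.
Search a = 0, 1, 2, … for 4072 - a² a perfect square: first hit at a = 34: 4072 - 1156 = 2916 = 54².
4072 = 34² + 54² = 1156 + 2916 ✓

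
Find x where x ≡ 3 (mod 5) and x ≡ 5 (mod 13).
18

Using Chinese Remainder Theorem:
M = 5 × 13 = 65
M1 = 13, M2 = 5
y1 = 13^(-1) mod 5 = 2
y2 = 5^(-1) mod 13 = 8
x = (3×13×2 + 5×5×8) mod 65 = 18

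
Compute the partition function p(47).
124754

p(n) counts ways to write n as a sum of positive integers (order ignored).
Euler's pentagonal recurrence: p(k) = p(k-1) + p(k-2) - p(k-5) - p(k-7) + p(k-12) + p(k-15) - ... (offsets j(3j∓1)/2, signs ++--, p(0)=1, p(<0)=0).
DP table for k = 0..46: p(0)=1, p(1)=1, p(2)=2, p(3)=3, p(4)=5, p(5)=7, p(6)=11, p(7)=15, p(8)=22, p(9)=30, p(10)=42, p(11)=56, p(12)=77, p(13)=101, p(14)=135, p(15)=176, p(16)=231, p(17)=297, p(18)=385, p(19)=490, p(20)=627, p(21)=792, p(22)=1002, p(23)=1255, p(24)=1575, p(25)=1958, p(26)=2436, p(27)=3010, p(28)=3718, p(29)=4565, p(30)=5604, p(31)=6842, p(32)=8349, p(33)=10143, p(34)=12310, p(35)=14883, p(36)=17977, p(37)=21637, p(38)=26015, p(39)=31185, p(40)=37338, p(41)=44583, p(42)=53174, p(43)=63261, p(44)=75175, p(45)=89134, p(46)=105558.
Final step: p(47) = p(46) + p(45) - p(42) - p(40) + p(35) + p(32) - p(25) - p(21) + p(12) + p(7)
= 105558 + 89134 - 53174 - 37338 + 14883 + 8349 - 1958 - 792 + 77 + 15
= 124754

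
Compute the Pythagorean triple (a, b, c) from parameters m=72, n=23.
(4655, 3312, 5713)

Euclid's formula: a = m² - n², b = 2mn, c = m² + n²
m = 72, n = 23
a = 72² - 23² = 5184 - 529 = 4655
b = 2 × 72 × 23 = 3312
c = 72² + 23² = 5184 + 529 = 5713
Verification: 4655² + 3312² = 21669025 + 10969344 = 32638369 = 5713² ✓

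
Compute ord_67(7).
66

67 is prime, so ord(7) divides φ(67) = 66.
Divisors of 66: 1, 2, 3, 6, 11, 22, 33, 66.
Repeated squaring: 7^1 ≡ 7, 7^2 ≡ 49, 7^4 ≡ 56, 7^8 ≡ 54, 7^16 ≡ 35, 7^32 ≡ 19, 7^64 ≡ 26 (mod 67).
Test 7^d mod 67 for each divisor d in increasing order:
7^1 ≡ 7
7^2 ≡ 49
7^3 = 7^2·7^1 ≡ 8
7^6 = 7^4·7^2 ≡ 64
7^11 = 7^8·7^2·7^1 ≡ 30
7^22 = 7^16·7^4·7^2 ≡ 29
7^33 = 7^32·7^1 ≡ 66
7^66 = 7^64·7^2 ≡ 1  ← first divisor giving 1
The order is 66.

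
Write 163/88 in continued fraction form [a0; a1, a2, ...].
[1; 1, 5, 1, 3, 3]

Euclidean algorithm steps:
163 = 1 × 88 + 75
88 = 1 × 75 + 13
75 = 5 × 13 + 10
13 = 1 × 10 + 3
10 = 3 × 3 + 1
3 = 3 × 1 + 0
Continued fraction: [1; 1, 5, 1, 3, 3]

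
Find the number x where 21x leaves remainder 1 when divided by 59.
45

gcd(21, 59) = 1, so the inverse exists.
Extended Euclidean algorithm on (59, 21):
59 = 2 × 21 + 17  ⟹  17 = (1)·59 + (-2)·21
21 = 1 × 17 + 4  ⟹  4 = (-1)·59 + (3)·21
17 = 4 × 4 + 1  ⟹  1 = (5)·59 + (-14)·21
So (-14)·21 ≡ 1 (mod 59), i.e. 21^(-1) ≡ -14 ≡ 45 (mod 59).
Check: 21 × 45 = 945 ≡ 1 (mod 59)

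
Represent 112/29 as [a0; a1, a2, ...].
[3; 1, 6, 4]

Euclidean algorithm steps:
112 = 3 × 29 + 25
29 = 1 × 25 + 4
25 = 6 × 4 + 1
4 = 4 × 1 + 0
Continued fraction: [3; 1, 6, 4]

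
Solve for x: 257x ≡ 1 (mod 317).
280

gcd(257, 317) = 1, so the inverse exists.
Extended Euclidean algorithm on (317, 257):
317 = 1 × 257 + 60  ⟹  60 = (1)·317 + (-1)·257
257 = 4 × 60 + 17  ⟹  17 = (-4)·317 + (5)·257
60 = 3 × 17 + 9  ⟹  9 = (13)·317 + (-16)·257
17 = 1 × 9 + 8  ⟹  8 = (-17)·317 + (21)·257
9 = 1 × 8 + 1  ⟹  1 = (30)·317 + (-37)·257
So (-37)·257 ≡ 1 (mod 317), i.e. 257^(-1) ≡ -37 ≡ 280 (mod 317).
Check: 257 × 280 = 71960 ≡ 1 (mod 317)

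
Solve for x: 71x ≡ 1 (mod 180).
71

gcd(71, 180) = 1, so the inverse exists.
Extended Euclidean algorithm on (180, 71):
180 = 2 × 71 + 38  ⟹  38 = (1)·180 + (-2)·71
71 = 1 × 38 + 33  ⟹  33 = (-1)·180 + (3)·71
38 = 1 × 33 + 5  ⟹  5 = (2)·180 + (-5)·71
33 = 6 × 5 + 3  ⟹  3 = (-13)·180 + (33)·71
5 = 1 × 3 + 2  ⟹  2 = (15)·180 + (-38)·71
3 = 1 × 2 + 1  ⟹  1 = (-28)·180 + (71)·71
So (71)·71 ≡ 1 (mod 180), i.e. 71^(-1) ≡ 71 (mod 180).
Check: 71 × 71 = 5041 ≡ 1 (mod 180)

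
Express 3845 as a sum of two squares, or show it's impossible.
1² + 62² (a=1, b=62)

Factorization: 3845 = 5 × 769
By Fermat: n is sum of two squares iff every prime p ≡ 3 (mod 4) appears to even power.
All primes ≡ 3 (mod 4) appear to even power.
Search a = 0, 1, 2, … for 3845 - a² a perfect square: first hit at a = 1: 3845 - 1 = 3844 = 62².
3845 = 1² + 62² = 1 + 3844 ✓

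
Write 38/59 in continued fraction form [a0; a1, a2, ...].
[0; 1, 1, 1, 4, 4]

Euclidean algorithm steps:
38 = 0 × 59 + 38
59 = 1 × 38 + 21
38 = 1 × 21 + 17
21 = 1 × 17 + 4
17 = 4 × 4 + 1
4 = 4 × 1 + 0
Continued fraction: [0; 1, 1, 1, 4, 4]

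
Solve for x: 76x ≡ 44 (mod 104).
x ≡ 17 (mod 26)

gcd(76, 104) = 4, which divides 44, so solutions exist.
Divide through by 4: 19x ≡ 11 (mod 26).
Find 19^(-1) mod 26 by the extended Euclidean algorithm:
26 = 1 × 19 + 7  ⟹  7 = (1)·26 + (-1)·19
19 = 2 × 7 + 5  ⟹  5 = (-2)·26 + (3)·19
7 = 1 × 5 + 2  ⟹  2 = (3)·26 + (-4)·19
5 = 2 × 2 + 1  ⟹  1 = (-8)·26 + (11)·19
So (11)·19 ≡ 1 (mod 26), i.e. 19^(-1) ≡ 11 (mod 26).
x ≡ 11 × 11 = 121 ≡ 17 (mod 26).
Check: 76 × 17 = 1292 ≡ 44 (mod 104).
x ≡ 17 (mod 26), giving 4 solutions mod 104.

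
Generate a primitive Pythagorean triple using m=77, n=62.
(2085, 9548, 9773)

Euclid's formula: a = m² - n², b = 2mn, c = m² + n²
m = 77, n = 62
a = 77² - 62² = 5929 - 3844 = 2085
b = 2 × 77 × 62 = 9548
c = 77² + 62² = 5929 + 3844 = 9773
Verification: 2085² + 9548² = 4347225 + 91164304 = 95511529 = 9773² ✓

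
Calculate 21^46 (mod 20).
1

Repeated squaring. Binary of 46 = 101110.
21^1 ≡ 1 (mod 20); 21^2 ≡ 1 (mod 20); 21^4 ≡ 1 (mod 20); 21^8 ≡ 1 (mod 20); 21^16 ≡ 1 (mod 20); 21^32 ≡ 1 (mod 20)
21^46 = 21^2 × 21^4 × 21^8 × 21^32 ≡ 1 (mod 20)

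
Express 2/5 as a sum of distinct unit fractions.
1/3 + 1/15

Greedy algorithm:
2/5: ceiling(5/2) = 3, use 1/3
1/15: ceiling(15/1) = 15, use 1/15
Result: 2/5 = 1/3 + 1/15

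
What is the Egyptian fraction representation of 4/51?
1/13 + 1/663

Greedy algorithm:
4/51: ceiling(51/4) = 13, use 1/13
1/663: ceiling(663/1) = 663, use 1/663
Result: 4/51 = 1/13 + 1/663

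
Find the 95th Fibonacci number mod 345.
70

Matrix identity: Q^n = [[F_(n+1), F_n], [F_n, F_(n-1)]] with Q = [[1,1],[1,0]].
n = 95 = 1011111₂. Square-and-multiply, entries mod 345:
Q^1 = [[1,1],[1,0]]
Q^2 = (Q^1)² = [[2,1],[1,1]]
Q^5 = (Q^2)²·Q = [[8,5],[5,3]]
Q^11 = (Q^5)²·Q = [[144,89],[89,55]]
Q^23 = (Q^11)²·Q = [[138,22],[22,116]]
Q^47 = (Q^23)²·Q = [[276,208],[208,68]]
Q^95 = (Q^47)²·Q = [[207,70],[70,137]]
F_95 mod 345 = Q^95[0][1] = 70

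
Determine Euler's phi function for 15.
8

15 = 3 × 5
φ(n) = n × ∏(1 - 1/p) for each prime p dividing n
φ(15) = 15 × (1 - 1/3) × (1 - 1/5) = 8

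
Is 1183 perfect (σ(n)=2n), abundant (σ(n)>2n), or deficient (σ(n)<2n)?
deficient

Proper divisors of 1183: sum = 1 + 7 + 13 + 91 + 169 = 281
Since 281 < 1183, 1183 is deficient.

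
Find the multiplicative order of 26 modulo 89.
88

89 is prime, so ord(26) divides φ(89) = 88.
Divisors of 88: 1, 2, 4, 8, 11, 22, 44, 88.
Repeated squaring: 26^1 ≡ 26, 26^2 ≡ 53, 26^4 ≡ 50, 26^8 ≡ 8, 26^16 ≡ 64, 26^32 ≡ 2, 26^64 ≡ 4 (mod 89).
Test 26^d mod 89 for each divisor d in increasing order:
26^1 ≡ 26
26^2 ≡ 53
26^4 ≡ 50
26^8 ≡ 8
26^11 = 26^8·26^2·26^1 ≡ 77
26^22 = 26^16·26^4·26^2 ≡ 55
26^44 = 26^32·26^8·26^4 ≡ 88
26^88 = 26^64·26^16·26^8 ≡ 1  ← first divisor giving 1
The order is 88.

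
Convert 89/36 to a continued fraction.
[2; 2, 8, 2]

Euclidean algorithm steps:
89 = 2 × 36 + 17
36 = 2 × 17 + 2
17 = 8 × 2 + 1
2 = 2 × 1 + 0
Continued fraction: [2; 2, 8, 2]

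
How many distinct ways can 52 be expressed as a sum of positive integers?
281589

p(n) counts ways to write n as a sum of positive integers (order ignored).
Euler's pentagonal recurrence: p(k) = p(k-1) + p(k-2) - p(k-5) - p(k-7) + p(k-12) + p(k-15) - ... (offsets j(3j∓1)/2, signs ++--, p(0)=1, p(<0)=0).
DP table for k = 0..51: p(0)=1, p(1)=1, p(2)=2, p(3)=3, p(4)=5, p(5)=7, p(6)=11, p(7)=15, p(8)=22, p(9)=30, p(10)=42, p(11)=56, p(12)=77, p(13)=101, p(14)=135, p(15)=176, p(16)=231, p(17)=297, p(18)=385, p(19)=490, p(20)=627, p(21)=792, p(22)=1002, p(23)=1255, p(24)=1575, p(25)=1958, p(26)=2436, p(27)=3010, p(28)=3718, p(29)=4565, p(30)=5604, p(31)=6842, p(32)=8349, p(33)=10143, p(34)=12310, p(35)=14883, p(36)=17977, p(37)=21637, p(38)=26015, p(39)=31185, p(40)=37338, p(41)=44583, p(42)=53174, p(43)=63261, p(44)=75175, p(45)=89134, p(46)=105558, p(47)=124754, p(48)=147273, p(49)=173525, p(50)=204226, p(51)=239943.
Final step: p(52) = p(51) + p(50) - p(47) - p(45) + p(40) + p(37) - p(30) - p(26) + p(17) + p(12) - p(1)
= 239943 + 204226 - 124754 - 89134 + 37338 + 21637 - 5604 - 2436 + 297 + 77 - 1
= 281589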